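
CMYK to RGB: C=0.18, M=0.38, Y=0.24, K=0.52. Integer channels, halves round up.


R = 255 × (1-C) × (1-K) = 255 × 0.82 × 0.48 = 100.368 → 100
G = 255 × (1-M) × (1-K) = 255 × 0.62 × 0.48 = 75.888 → 76
B = 255 × (1-Y) × (1-K) = 255 × 0.76 × 0.48 = 93.024 → 93
= RGB(100, 76, 93)


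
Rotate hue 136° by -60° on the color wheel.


New hue = (H + rotation) mod 360
New hue = (136 -60) mod 360
= 76 mod 360
= 76°


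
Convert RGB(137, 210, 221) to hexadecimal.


R = 137 → 89 (hex)
G = 210 → D2 (hex)
B = 221 → DD (hex)
Hex = #89D2DD


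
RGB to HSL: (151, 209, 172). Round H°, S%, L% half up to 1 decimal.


Normalize: R'=151/255≈0.5922, G'=209/255≈0.8196, B'=172/255≈0.6745
Max=209/255, Min=151/255, Δ=Max-Min=58/255
L = (Max+Min)/2 = (209+151)/510 = 360/510 = 0.70588… → L = 70.6%
L > 0.5 → S = Δ/(2-Max-Min) = 58/(510-209-151) = 58/150 = 0.38666… → S = 38.7%
(the 1/255 factors cancel in S and H, so raw channel differences can be used)
Max is G' → H = 60 × ((B-R)/Δ + 2) = 60 × ((172-151)/58 + 2)
  21/58 + 2 = 0.3620… + 2 = 2.3620…
  H = 60 × 2.3620… = 141.724…° → H = 141.7°
= HSL(141.7°, 38.7%, 70.6%)


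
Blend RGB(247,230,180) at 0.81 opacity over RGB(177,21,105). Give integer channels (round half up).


C = α×F + (1-α)×B, with 1-α = 0.19
R: 0.81×247 + 0.19×177 = 200.07 + 33.63 = 233.70 → 234
G: 0.81×230 + 0.19×21 = 186.30 + 3.99 = 190.29 → 190
B: 0.81×180 + 0.19×105 = 145.80 + 19.95 = 165.75 → 166
= RGB(234, 190, 166)


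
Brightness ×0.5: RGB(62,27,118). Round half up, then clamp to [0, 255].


Multiply each channel by 0.5, round half up, clamp to [0, 255]
R: 62×0.5 = 31
G: 27×0.5 = 13.5 → round → 14
B: 118×0.5 = 59
= RGB(31, 14, 59)


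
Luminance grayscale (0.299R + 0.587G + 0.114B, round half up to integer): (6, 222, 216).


Gray = 0.299×R + 0.587×G + 0.114×B
Gray = 0.299×6 + 0.587×222 + 0.114×216
Gray = 1.794 + 130.314 + 24.624
Gray = 156.732 → round half up → 157
Gray = 157


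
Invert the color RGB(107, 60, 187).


Invert: (255-R, 255-G, 255-B)
R: 255-107 = 148
G: 255-60 = 195
B: 255-187 = 68
= RGB(148, 195, 68)


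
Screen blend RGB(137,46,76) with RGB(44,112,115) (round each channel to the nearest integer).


Screen: C = 255 - (255-A)×(255-B)/255, rounded to nearest integer
R: 255 - (255-137)×(255-44)/255 = 255 - 24898/255 ≈ 255 - 97.639 = 157.361 → 157
G: 255 - (255-46)×(255-112)/255 = 255 - 29887/255 ≈ 255 - 117.204 = 137.796 → 138
B: 255 - (255-76)×(255-115)/255 = 255 - 25060/255 ≈ 255 - 98.275 = 156.725 → 157
= RGB(157, 138, 157)


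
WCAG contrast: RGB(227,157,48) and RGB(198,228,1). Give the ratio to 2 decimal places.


Linearize each sRGB channel c=v/255: c/12.92 if c ≤ 0.04045 else ((c+0.055)/1.055)^2.4
L = 0.2126×R_lin + 0.7152×G_lin + 0.0722×B_lin
Color 1 (227,157,48):
  R=227: 227/255≈0.8902 > 0.04045 → ((0.8902+0.055)/1.055)^2.4 ≈ 0.76815
  G=157: 157/255≈0.6157 > 0.04045 → ((0.6157+0.055)/1.055)^2.4 ≈ 0.33716
  B=48: 48/255≈0.1882 > 0.04045 → ((0.1882+0.055)/1.055)^2.4 ≈ 0.02956
  L1 = 0.2126×0.76815 + 0.7152×0.33716 + 0.0722×0.02956 ≈ 0.40658
Color 2 (198,228,1):
  R=198: 198/255≈0.7765 > 0.04045 → ((0.7765+0.055)/1.055)^2.4 ≈ 0.56471
  G=228: 228/255≈0.8941 > 0.04045 → ((0.8941+0.055)/1.055)^2.4 ≈ 0.77582
  B=1: 1/255≈0.0039 ≤ 0.04045 → 0.0039/12.92 ≈ 0.00030
  L2 = 0.2126×0.56471 + 0.7152×0.77582 + 0.0722×0.00030 ≈ 0.67495
Lighter = 0.67495, Darker = 0.40658
Ratio = (L_lighter + 0.05) / (L_darker + 0.05)
Ratio = (0.67495 + 0.05) / (0.40658 + 0.05) = 0.72495 / 0.45658 ≈ 1.5878
Ratio ≈ 1.59:1


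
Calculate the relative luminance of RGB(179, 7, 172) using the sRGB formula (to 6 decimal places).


Linearize each channel (sRGB transfer function): c = v/255; c_lin = c/12.92 if c ≤ 0.04045, else ((c+0.055)/1.055)^2.4
  R: 179/255 ≈ 0.701961 > 0.04045 → ((0.701961+0.055)/1.055)^2.4 ≈ 0.450786
  G: 7/255 ≈ 0.027451 ≤ 0.04045 → 0.027451/12.92 ≈ 0.002125
  B: 172/255 ≈ 0.674510 > 0.04045 → ((0.674510+0.055)/1.055)^2.4 ≈ 0.412543
R_lin = 0.450786, G_lin = 0.002125, B_lin = 0.412543
L = 0.2126×R + 0.7152×G + 0.0722×B
L = 0.2126×0.450786 + 0.7152×0.002125 + 0.0722×0.412543
L ≈ 0.127142


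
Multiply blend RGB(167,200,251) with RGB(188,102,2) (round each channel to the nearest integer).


Multiply: C = A×B/255, rounded to nearest integer
R: 167×188/255 = 31396/255 ≈ 123.122 → 123
G: 200×102/255 = 20400/255 ≈ 80.000 → 80
B: 251×2/255 = 502/255 ≈ 1.969 → 2
= RGB(123, 80, 2)


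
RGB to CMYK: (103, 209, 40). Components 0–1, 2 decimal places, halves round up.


R'=103/255≈0.4039, G'=209/255≈0.8196, B'=40/255≈0.1569
K = 1 - max(R',G',B') = 1 - 209/255 = 46/255 = 0.18039… → 0.18
(1-R'-K)/(1-K) simplifies to (max-R)/max with max = 209:
C = (209-103)/209 = 106/209 = 0.50717… → 0.51
M = (209-209)/209 = 0/209 = 0 → 0.00
Y = (209-40)/209 = 169/209 = 0.80861… → 0.81
= CMYK(0.51, 0.00, 0.81, 0.18)


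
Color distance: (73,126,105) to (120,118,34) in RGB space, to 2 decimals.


d = √[(R₁-R₂)² + (G₁-G₂)² + (B₁-B₂)²]
d = √[(73-120)² + (126-118)² + (105-34)²]
d = √[2209 + 64 + 5041]
d = √7314
d ≈ 85.52


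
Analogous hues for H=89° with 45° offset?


Base hue: 89°
Left analog: (89 - 45) mod 360 = 44°
Right analog: (89 + 45) mod 360 = 134°
Analogous hues = 44° and 134°


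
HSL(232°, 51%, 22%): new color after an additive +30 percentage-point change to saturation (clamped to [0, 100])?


Original S = 51%
Adjustment = +30 percentage points
New S = 51 + (30) = 81
Clamp to [0, 100] → 81
= HSL(232°, 81%, 22%)


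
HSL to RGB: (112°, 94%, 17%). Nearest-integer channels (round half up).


H=112°, S=0.94, L=0.17
C = (1-|2L-1|)×S = (1-|-0.66|)×0.94 = 0.3196
H' = H/60 = 112/60 ≈ 1.8667; X = C×(1-|H' mod 2 - 1|) ≈ 0.0426
m = L - C/2 = 0.17 - 0.1598 = 0.0102
Sector ⌊H'⌋ = 1 → (R',G',B') = (≈0.0426, 0.3196, 0.0)
RGB = ((R'+m)×255, (G'+m)×255, (B'+m)×255) = (13.4674, 84.099, 2.601)
Round half up → RGB(13, 84, 3)


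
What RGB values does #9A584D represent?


9A → 154 (R)
58 → 88 (G)
4D → 77 (B)
= RGB(154, 88, 77)


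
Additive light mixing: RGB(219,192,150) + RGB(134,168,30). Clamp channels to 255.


Additive: each channel = min(255, C₁+C₂)
R: 219+134 = 353 → 255
G: 192+168 = 360 → 255
B: 150+30 = 180 → 180
= RGB(255, 255, 180)


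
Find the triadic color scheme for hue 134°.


Triadic: equally spaced at 120° intervals
H1 = 134°
H2 = (134 + 120) mod 360 = 254°
H3 = (134 + 240) mod 360 = 14°
Triadic = 134°, 254°, 14°


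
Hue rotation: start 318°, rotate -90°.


New hue = (H + rotation) mod 360
New hue = (318 -90) mod 360
= 228 mod 360
= 228°


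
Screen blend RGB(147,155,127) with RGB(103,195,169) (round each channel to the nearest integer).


Screen: C = 255 - (255-A)×(255-B)/255, rounded to nearest integer
R: 255 - (255-147)×(255-103)/255 = 255 - 16416/255 ≈ 255 - 64.376 = 190.624 → 191
G: 255 - (255-155)×(255-195)/255 = 255 - 6000/255 ≈ 255 - 23.529 = 231.471 → 231
B: 255 - (255-127)×(255-169)/255 = 255 - 11008/255 ≈ 255 - 43.169 = 211.831 → 212
= RGB(191, 231, 212)


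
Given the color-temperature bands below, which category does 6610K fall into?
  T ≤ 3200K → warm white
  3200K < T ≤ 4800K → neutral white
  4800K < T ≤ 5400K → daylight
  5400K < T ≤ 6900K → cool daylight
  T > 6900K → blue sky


Temperature: 6610K
5400K < 6610K ≤ 6900K → cool daylight
Classification: cool daylight


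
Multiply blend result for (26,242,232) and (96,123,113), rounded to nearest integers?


Multiply: C = A×B/255, rounded to nearest integer
R: 26×96/255 = 2496/255 ≈ 9.788 → 10
G: 242×123/255 = 29766/255 ≈ 116.729 → 117
B: 232×113/255 = 26216/255 ≈ 102.808 → 103
= RGB(10, 117, 103)


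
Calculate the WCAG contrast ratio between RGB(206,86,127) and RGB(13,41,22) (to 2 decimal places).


Linearize each sRGB channel c=v/255: c/12.92 if c ≤ 0.04045 else ((c+0.055)/1.055)^2.4
L = 0.2126×R_lin + 0.7152×G_lin + 0.0722×B_lin
Color 1 (206,86,127):
  R=206: 206/255≈0.8078 > 0.04045 → ((0.8078+0.055)/1.055)^2.4 ≈ 0.61721
  G=86: 86/255≈0.3373 > 0.04045 → ((0.3373+0.055)/1.055)^2.4 ≈ 0.09306
  B=127: 127/255≈0.4980 > 0.04045 → ((0.4980+0.055)/1.055)^2.4 ≈ 0.21223
  L1 = 0.2126×0.61721 + 0.7152×0.09306 + 0.0722×0.21223 ≈ 0.21310
Color 2 (13,41,22):
  R=13: 13/255≈0.0510 > 0.04045 → ((0.0510+0.055)/1.055)^2.4 ≈ 0.00402
  G=41: 41/255≈0.1608 > 0.04045 → ((0.1608+0.055)/1.055)^2.4 ≈ 0.02217
  B=22: 22/255≈0.0863 > 0.04045 → ((0.0863+0.055)/1.055)^2.4 ≈ 0.00802
  L2 = 0.2126×0.00402 + 0.7152×0.02217 + 0.0722×0.00802 ≈ 0.01729
Lighter = 0.21310, Darker = 0.01729
Ratio = (L_lighter + 0.05) / (L_darker + 0.05)
Ratio = (0.21310 + 0.05) / (0.01729 + 0.05) = 0.26310 / 0.06729 ≈ 3.9097
Ratio ≈ 3.91:1


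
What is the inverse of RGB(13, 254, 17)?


Invert: (255-R, 255-G, 255-B)
R: 255-13 = 242
G: 255-254 = 1
B: 255-17 = 238
= RGB(242, 1, 238)


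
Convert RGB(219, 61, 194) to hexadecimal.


R = 219 → DB (hex)
G = 61 → 3D (hex)
B = 194 → C2 (hex)
Hex = #DB3DC2


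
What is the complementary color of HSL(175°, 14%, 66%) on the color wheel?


Complement = opposite side of color wheel = hue + 180°
H' = (175 + 180) mod 360 = 355°
S and L unchanged.
= HSL(355°, 14%, 66%)


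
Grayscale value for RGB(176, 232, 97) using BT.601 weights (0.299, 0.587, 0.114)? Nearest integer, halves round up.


Gray = 0.299×R + 0.587×G + 0.114×B
Gray = 0.299×176 + 0.587×232 + 0.114×97
Gray = 52.624 + 136.184 + 11.058
Gray = 199.866 → round half up → 200
Gray = 200


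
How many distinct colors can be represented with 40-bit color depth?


Colors = 2^bits = 2^40
= 1,099,511,627,776 colors


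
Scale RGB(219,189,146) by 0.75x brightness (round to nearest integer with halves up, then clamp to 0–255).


Multiply each channel by 0.75, round half up, clamp to [0, 255]
R: 219×0.75 = 164.25 → round → 164
G: 189×0.75 = 141.75 → round → 142
B: 146×0.75 = 109.5 → round → 110
= RGB(164, 142, 110)


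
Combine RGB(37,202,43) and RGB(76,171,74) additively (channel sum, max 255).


Additive: each channel = min(255, C₁+C₂)
R: 37+76 = 113 → 113
G: 202+171 = 373 → 255
B: 43+74 = 117 → 117
= RGB(113, 255, 117)


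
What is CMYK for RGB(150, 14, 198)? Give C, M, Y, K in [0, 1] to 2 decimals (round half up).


R'=150/255≈0.5882, G'=14/255≈0.0549, B'=198/255≈0.7765
K = 1 - max(R',G',B') = 1 - 198/255 = 57/255 = 0.22352… → 0.22
(1-R'-K)/(1-K) simplifies to (max-R)/max with max = 198:
C = (198-150)/198 = 48/198 = 0.24242… → 0.24
M = (198-14)/198 = 184/198 = 0.92929… → 0.93
Y = (198-198)/198 = 0/198 = 0 → 0.00
= CMYK(0.24, 0.93, 0.00, 0.22)


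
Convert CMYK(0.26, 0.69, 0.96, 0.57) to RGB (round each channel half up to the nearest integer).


R = 255 × (1-C) × (1-K) = 255 × 0.74 × 0.43 = 81.141 → 81
G = 255 × (1-M) × (1-K) = 255 × 0.31 × 0.43 = 33.9915 → 34
B = 255 × (1-Y) × (1-K) = 255 × 0.04 × 0.43 = 4.386 → 4
= RGB(81, 34, 4)


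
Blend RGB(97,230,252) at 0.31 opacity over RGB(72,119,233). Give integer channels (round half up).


C = α×F + (1-α)×B, with 1-α = 0.69
R: 0.31×97 + 0.69×72 = 30.07 + 49.68 = 79.75 → 80
G: 0.31×230 + 0.69×119 = 71.30 + 82.11 = 153.41 → 153
B: 0.31×252 + 0.69×233 = 78.12 + 160.77 = 238.89 → 239
= RGB(80, 153, 239)


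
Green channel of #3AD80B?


Color: #3AD80B
R = 3A = 58
G = D8 = 216
B = 0B = 11
Green = 216


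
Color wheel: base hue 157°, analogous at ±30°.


Base hue: 157°
Left analog: (157 - 30) mod 360 = 127°
Right analog: (157 + 30) mod 360 = 187°
Analogous hues = 127° and 187°


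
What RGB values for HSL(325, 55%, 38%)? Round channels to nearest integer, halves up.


H=325°, S=0.55, L=0.38
C = (1-|2L-1|)×S = (1-|-0.24|)×0.55 = 0.418
H' = H/60 = 325/60 ≈ 5.4167; X = C×(1-|H' mod 2 - 1|) ≈ 0.2438
m = L - C/2 = 0.38 - 0.209 = 0.171
Sector ⌊H'⌋ = 5 → (R',G',B') = (0.418, 0.0, ≈0.2438)
RGB = ((R'+m)×255, (G'+m)×255, (B'+m)×255) = (150.195, 43.605, 105.7825)
Round half up → RGB(150, 44, 106)


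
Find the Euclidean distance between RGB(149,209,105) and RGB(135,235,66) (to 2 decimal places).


d = √[(R₁-R₂)² + (G₁-G₂)² + (B₁-B₂)²]
d = √[(149-135)² + (209-235)² + (105-66)²]
d = √[196 + 676 + 1521]
d = √2393
d ≈ 48.92


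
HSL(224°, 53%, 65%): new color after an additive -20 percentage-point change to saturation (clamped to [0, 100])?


Original S = 53%
Adjustment = -20 percentage points
New S = 53 + (-20) = 33
Clamp to [0, 100] → 33
= HSL(224°, 33%, 65%)


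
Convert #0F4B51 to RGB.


0F → 15 (R)
4B → 75 (G)
51 → 81 (B)
= RGB(15, 75, 81)


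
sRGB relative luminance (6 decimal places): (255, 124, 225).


Linearize each channel (sRGB transfer function): c = v/255; c_lin = c/12.92 if c ≤ 0.04045, else ((c+0.055)/1.055)^2.4
  R: 255/255 ≈ 1.000000 > 0.04045 → ((1.000000+0.055)/1.055)^2.4 ≈ 1.000000
  G: 124/255 ≈ 0.486275 > 0.04045 → ((0.486275+0.055)/1.055)^2.4 ≈ 0.201556
  B: 225/255 ≈ 0.882353 > 0.04045 → ((0.882353+0.055)/1.055)^2.4 ≈ 0.752942
R_lin = 1.000000, G_lin = 0.201556, B_lin = 0.752942
L = 0.2126×R + 0.7152×G + 0.0722×B
L = 0.2126×1.000000 + 0.7152×0.201556 + 0.0722×0.752942
L ≈ 0.411115


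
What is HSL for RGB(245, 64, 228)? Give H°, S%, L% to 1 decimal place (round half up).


Normalize: R'=245/255≈0.9608, G'=64/255≈0.2510, B'=228/255≈0.8941
Max=245/255, Min=64/255, Δ=Max-Min=181/255
L = (Max+Min)/2 = (245+64)/510 = 309/510 = 0.60588… → L = 60.6%
L > 0.5 → S = Δ/(2-Max-Min) = 181/(510-245-64) = 181/201 = 0.90049… → S = 90.0%
(the 1/255 factors cancel in S and H, so raw channel differences can be used)
Max is R' → H = 60 × (((G-B)/Δ) mod 6) = 60 × (((64-228)/181) mod 6)
  (-164)/181 = -0.9060…; negative, so add 6 → 5.0939…
  H = 60 × 5.0939… = 305.635…° → H = 305.6°
= HSL(305.6°, 90.0%, 60.6%)


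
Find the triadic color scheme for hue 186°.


Triadic: equally spaced at 120° intervals
H1 = 186°
H2 = (186 + 120) mod 360 = 306°
H3 = (186 + 240) mod 360 = 66°
Triadic = 186°, 306°, 66°


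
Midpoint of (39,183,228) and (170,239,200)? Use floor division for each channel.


Midpoint: each channel = ⌊(C₁+C₂)/2⌋
R: ⌊(39+170)/2⌋ = 104
G: ⌊(183+239)/2⌋ = 211
B: ⌊(228+200)/2⌋ = 214
= RGB(104, 211, 214)


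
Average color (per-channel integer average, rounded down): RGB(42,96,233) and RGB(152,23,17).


Midpoint: each channel = ⌊(C₁+C₂)/2⌋
R: ⌊(42+152)/2⌋ = 97
G: ⌊(96+23)/2⌋ = 59
B: ⌊(233+17)/2⌋ = 125
= RGB(97, 59, 125)


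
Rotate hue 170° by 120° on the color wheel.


New hue = (H + rotation) mod 360
New hue = (170 + 120) mod 360
= 290 mod 360
= 290°


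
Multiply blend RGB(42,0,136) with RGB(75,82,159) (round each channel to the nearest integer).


Multiply: C = A×B/255, rounded to nearest integer
R: 42×75/255 = 3150/255 ≈ 12.353 → 12
G: 0×82/255 = 0/255 ≈ 0.000 → 0
B: 136×159/255 = 21624/255 ≈ 84.800 → 85
= RGB(12, 0, 85)


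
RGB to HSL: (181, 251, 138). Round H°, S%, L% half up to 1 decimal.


Normalize: R'=181/255≈0.7098, G'=251/255≈0.9843, B'=138/255≈0.5412
Max=251/255, Min=138/255, Δ=Max-Min=113/255
L = (Max+Min)/2 = (251+138)/510 = 389/510 = 0.76274… → L = 76.3%
L > 0.5 → S = Δ/(2-Max-Min) = 113/(510-251-138) = 113/121 = 0.93388… → S = 93.4%
(the 1/255 factors cancel in S and H, so raw channel differences can be used)
Max is G' → H = 60 × ((B-R)/Δ + 2) = 60 × ((138-181)/113 + 2)
  -43/113 + 2 = -0.3805… + 2 = 1.6194…
  H = 60 × 1.6194… = 97.168…° → H = 97.2°
= HSL(97.2°, 93.4%, 76.3%)


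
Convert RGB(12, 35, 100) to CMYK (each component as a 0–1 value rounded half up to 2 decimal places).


R'=12/255≈0.0471, G'=35/255≈0.1373, B'=100/255≈0.3922
K = 1 - max(R',G',B') = 1 - 100/255 = 155/255 = 0.60784… → 0.61
(1-R'-K)/(1-K) simplifies to (max-R)/max with max = 100:
C = (100-12)/100 = 88/100 = 0.88 → 0.88
M = (100-35)/100 = 65/100 = 0.65 → 0.65
Y = (100-100)/100 = 0/100 = 0 → 0.00
= CMYK(0.88, 0.65, 0.00, 0.61)


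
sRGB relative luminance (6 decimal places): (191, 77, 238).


Linearize each channel (sRGB transfer function): c = v/255; c_lin = c/12.92 if c ≤ 0.04045, else ((c+0.055)/1.055)^2.4
  R: 191/255 ≈ 0.749020 > 0.04045 → ((0.749020+0.055)/1.055)^2.4 ≈ 0.520996
  G: 77/255 ≈ 0.301961 > 0.04045 → ((0.301961+0.055)/1.055)^2.4 ≈ 0.074214
  B: 238/255 ≈ 0.933333 > 0.04045 → ((0.933333+0.055)/1.055)^2.4 ≈ 0.854993
R_lin = 0.520996, G_lin = 0.074214, B_lin = 0.854993
L = 0.2126×R + 0.7152×G + 0.0722×B
L = 0.2126×0.520996 + 0.7152×0.074214 + 0.0722×0.854993
L ≈ 0.225572


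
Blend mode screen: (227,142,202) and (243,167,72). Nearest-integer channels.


Screen: C = 255 - (255-A)×(255-B)/255, rounded to nearest integer
R: 255 - (255-227)×(255-243)/255 = 255 - 336/255 ≈ 255 - 1.318 = 253.682 → 254
G: 255 - (255-142)×(255-167)/255 = 255 - 9944/255 ≈ 255 - 38.996 = 216.004 → 216
B: 255 - (255-202)×(255-72)/255 = 255 - 9699/255 ≈ 255 - 38.035 = 216.965 → 217
= RGB(254, 216, 217)


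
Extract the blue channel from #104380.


Color: #104380
R = 10 = 16
G = 43 = 67
B = 80 = 128
Blue = 128


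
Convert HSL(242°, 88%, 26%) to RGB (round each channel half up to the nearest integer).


H=242°, S=0.88, L=0.26
C = (1-|2L-1|)×S = (1-|-0.48|)×0.88 = 0.4576
H' = H/60 = 242/60 ≈ 4.0333; X = C×(1-|H' mod 2 - 1|) ≈ 0.0153
m = L - C/2 = 0.26 - 0.2288 = 0.0312
Sector ⌊H'⌋ = 4 → (R',G',B') = (≈0.0153, 0.0, 0.4576)
RGB = ((R'+m)×255, (G'+m)×255, (B'+m)×255) = (11.8456, 7.956, 124.644)
Round half up → RGB(12, 8, 125)


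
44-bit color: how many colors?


Colors = 2^bits = 2^44
= 17,592,186,044,416 colors


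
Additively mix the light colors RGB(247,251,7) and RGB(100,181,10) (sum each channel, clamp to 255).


Additive: each channel = min(255, C₁+C₂)
R: 247+100 = 347 → 255
G: 251+181 = 432 → 255
B: 7+10 = 17 → 17
= RGB(255, 255, 17)


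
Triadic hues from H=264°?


Triadic: equally spaced at 120° intervals
H1 = 264°
H2 = (264 + 120) mod 360 = 24°
H3 = (264 + 240) mod 360 = 144°
Triadic = 264°, 24°, 144°


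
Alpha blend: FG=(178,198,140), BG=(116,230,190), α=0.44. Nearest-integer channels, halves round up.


C = α×F + (1-α)×B, with 1-α = 0.56
R: 0.44×178 + 0.56×116 = 78.32 + 64.96 = 143.28 → 143
G: 0.44×198 + 0.56×230 = 87.12 + 128.80 = 215.92 → 216
B: 0.44×140 + 0.56×190 = 61.60 + 106.40 = 168.00 → 168
= RGB(143, 216, 168)


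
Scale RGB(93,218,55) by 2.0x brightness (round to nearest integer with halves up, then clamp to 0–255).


Multiply each channel by 2.0, round half up, clamp to [0, 255]
R: 93×2.0 = 186
G: 218×2.0 = 436 → clamp → 255
B: 55×2.0 = 110
= RGB(186, 255, 110)


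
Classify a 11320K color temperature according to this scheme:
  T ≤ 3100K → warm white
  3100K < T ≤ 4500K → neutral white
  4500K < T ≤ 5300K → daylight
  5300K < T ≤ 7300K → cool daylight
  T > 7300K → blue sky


Temperature: 11320K
11320K > 7300K → blue sky
Classification: blue sky


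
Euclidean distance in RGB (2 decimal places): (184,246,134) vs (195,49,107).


d = √[(R₁-R₂)² + (G₁-G₂)² + (B₁-B₂)²]
d = √[(184-195)² + (246-49)² + (134-107)²]
d = √[121 + 38809 + 729]
d = √39659
d ≈ 199.15


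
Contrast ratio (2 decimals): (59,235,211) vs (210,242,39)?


Linearize each sRGB channel c=v/255: c/12.92 if c ≤ 0.04045 else ((c+0.055)/1.055)^2.4
L = 0.2126×R_lin + 0.7152×G_lin + 0.0722×B_lin
Color 1 (59,235,211):
  R=59: 59/255≈0.2314 > 0.04045 → ((0.2314+0.055)/1.055)^2.4 ≈ 0.04374
  G=235: 235/255≈0.9216 > 0.04045 → ((0.9216+0.055)/1.055)^2.4 ≈ 0.83077
  B=211: 211/255≈0.8275 > 0.04045 → ((0.8275+0.055)/1.055)^2.4 ≈ 0.65141
  L1 = 0.2126×0.04374 + 0.7152×0.83077 + 0.0722×0.65141 ≈ 0.65050
Color 2 (210,242,39):
  R=210: 210/255≈0.8235 > 0.04045 → ((0.8235+0.055)/1.055)^2.4 ≈ 0.64448
  G=242: 242/255≈0.9490 > 0.04045 → ((0.9490+0.055)/1.055)^2.4 ≈ 0.88792
  B=39: 39/255≈0.1529 > 0.04045 → ((0.1529+0.055)/1.055)^2.4 ≈ 0.02029
  L2 = 0.2126×0.64448 + 0.7152×0.88792 + 0.0722×0.02029 ≈ 0.77352
Lighter = 0.77352, Darker = 0.65050
Ratio = (L_lighter + 0.05) / (L_darker + 0.05)
Ratio = (0.77352 + 0.05) / (0.65050 + 0.05) = 0.82352 / 0.70050 ≈ 1.1756
Ratio ≈ 1.18:1


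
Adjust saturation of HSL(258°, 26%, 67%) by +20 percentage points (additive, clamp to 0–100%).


Original S = 26%
Adjustment = +20 percentage points
New S = 26 + (20) = 46
Clamp to [0, 100] → 46
= HSL(258°, 46%, 67%)


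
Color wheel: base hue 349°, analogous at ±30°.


Base hue: 349°
Left analog: (349 - 30) mod 360 = 319°
Right analog: (349 + 30) mod 360 = 19°
Analogous hues = 319° and 19°


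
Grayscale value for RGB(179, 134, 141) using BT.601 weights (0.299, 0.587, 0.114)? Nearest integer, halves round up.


Gray = 0.299×R + 0.587×G + 0.114×B
Gray = 0.299×179 + 0.587×134 + 0.114×141
Gray = 53.521 + 78.658 + 16.074
Gray = 148.253 → round half up → 148
Gray = 148


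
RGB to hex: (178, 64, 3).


R = 178 → B2 (hex)
G = 64 → 40 (hex)
B = 3 → 03 (hex)
Hex = #B24003


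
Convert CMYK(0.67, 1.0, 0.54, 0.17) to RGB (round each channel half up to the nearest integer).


R = 255 × (1-C) × (1-K) = 255 × 0.33 × 0.83 = 69.8445 → 70
G = 255 × (1-M) × (1-K) = 255 × 0.00 × 0.83 = 0
B = 255 × (1-Y) × (1-K) = 255 × 0.46 × 0.83 = 97.359 → 97
= RGB(70, 0, 97)


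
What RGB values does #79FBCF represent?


79 → 121 (R)
FB → 251 (G)
CF → 207 (B)
= RGB(121, 251, 207)


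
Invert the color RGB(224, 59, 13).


Invert: (255-R, 255-G, 255-B)
R: 255-224 = 31
G: 255-59 = 196
B: 255-13 = 242
= RGB(31, 196, 242)


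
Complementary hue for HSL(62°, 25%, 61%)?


Complement = opposite side of color wheel = hue + 180°
H' = (62 + 180) mod 360 = 242°
S and L unchanged.
= HSL(242°, 25%, 61%)


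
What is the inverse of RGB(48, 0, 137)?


Invert: (255-R, 255-G, 255-B)
R: 255-48 = 207
G: 255-0 = 255
B: 255-137 = 118
= RGB(207, 255, 118)


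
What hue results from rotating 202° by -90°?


New hue = (H + rotation) mod 360
New hue = (202 -90) mod 360
= 112 mod 360
= 112°


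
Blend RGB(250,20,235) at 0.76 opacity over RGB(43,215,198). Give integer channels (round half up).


C = α×F + (1-α)×B, with 1-α = 0.24
R: 0.76×250 + 0.24×43 = 190.00 + 10.32 = 200.32 → 200
G: 0.76×20 + 0.24×215 = 15.20 + 51.60 = 66.80 → 67
B: 0.76×235 + 0.24×198 = 178.60 + 47.52 = 226.12 → 226
= RGB(200, 67, 226)


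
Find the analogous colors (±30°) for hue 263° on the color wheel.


Base hue: 263°
Left analog: (263 - 30) mod 360 = 233°
Right analog: (263 + 30) mod 360 = 293°
Analogous hues = 233° and 293°


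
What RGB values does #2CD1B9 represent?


2C → 44 (R)
D1 → 209 (G)
B9 → 185 (B)
= RGB(44, 209, 185)


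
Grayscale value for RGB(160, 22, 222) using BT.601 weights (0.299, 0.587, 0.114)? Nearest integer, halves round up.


Gray = 0.299×R + 0.587×G + 0.114×B
Gray = 0.299×160 + 0.587×22 + 0.114×222
Gray = 47.840 + 12.914 + 25.308
Gray = 86.062 → round half up → 86
Gray = 86


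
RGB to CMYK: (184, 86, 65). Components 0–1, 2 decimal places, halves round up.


R'=184/255≈0.7216, G'=86/255≈0.3373, B'=65/255≈0.2549
K = 1 - max(R',G',B') = 1 - 184/255 = 71/255 = 0.27843… → 0.28
(1-R'-K)/(1-K) simplifies to (max-R)/max with max = 184:
C = (184-184)/184 = 0/184 = 0 → 0.00
M = (184-86)/184 = 98/184 = 0.53260… → 0.53
Y = (184-65)/184 = 119/184 = 0.64673… → 0.65
= CMYK(0.00, 0.53, 0.65, 0.28)


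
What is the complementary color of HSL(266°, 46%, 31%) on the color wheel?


Complement = opposite side of color wheel = hue + 180°
H' = (266 + 180) mod 360 = 86°
S and L unchanged.
= HSL(86°, 46%, 31%)


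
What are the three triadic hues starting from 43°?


Triadic: equally spaced at 120° intervals
H1 = 43°
H2 = (43 + 120) mod 360 = 163°
H3 = (43 + 240) mod 360 = 283°
Triadic = 43°, 163°, 283°


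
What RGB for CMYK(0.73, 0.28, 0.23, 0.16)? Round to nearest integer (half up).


R = 255 × (1-C) × (1-K) = 255 × 0.27 × 0.84 = 57.834 → 58
G = 255 × (1-M) × (1-K) = 255 × 0.72 × 0.84 = 154.224 → 154
B = 255 × (1-Y) × (1-K) = 255 × 0.77 × 0.84 = 164.934 → 165
= RGB(58, 154, 165)


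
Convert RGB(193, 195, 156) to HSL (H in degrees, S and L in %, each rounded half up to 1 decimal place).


Normalize: R'=193/255≈0.7569, G'=195/255≈0.7647, B'=156/255≈0.6118
Max=195/255, Min=156/255, Δ=Max-Min=39/255
L = (Max+Min)/2 = (195+156)/510 = 351/510 = 0.68823… → L = 68.8%
L > 0.5 → S = Δ/(2-Max-Min) = 39/(510-195-156) = 39/159 = 0.24528… → S = 24.5%
(the 1/255 factors cancel in S and H, so raw channel differences can be used)
Max is G' → H = 60 × ((B-R)/Δ + 2) = 60 × ((156-193)/39 + 2)
  -37/39 + 2 = -0.9487… + 2 = 1.0512…
  H = 60 × 1.0512… = 63.076…° → H = 63.1°
= HSL(63.1°, 24.5%, 68.8%)


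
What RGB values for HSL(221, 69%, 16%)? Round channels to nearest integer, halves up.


H=221°, S=0.69, L=0.16
C = (1-|2L-1|)×S = (1-|-0.68|)×0.69 = 0.2208
H' = H/60 = 221/60 ≈ 3.6833; X = C×(1-|H' mod 2 - 1|) = 0.06992
m = L - C/2 = 0.16 - 0.1104 = 0.0496
Sector ⌊H'⌋ = 3 → (R',G',B') = (0.0, 0.06992, 0.2208)
RGB = ((R'+m)×255, (G'+m)×255, (B'+m)×255) = (12.648, 30.4776, 68.952)
Round half up → RGB(13, 30, 69)


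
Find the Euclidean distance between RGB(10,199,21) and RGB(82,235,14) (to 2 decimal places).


d = √[(R₁-R₂)² + (G₁-G₂)² + (B₁-B₂)²]
d = √[(10-82)² + (199-235)² + (21-14)²]
d = √[5184 + 1296 + 49]
d = √6529
d ≈ 80.80


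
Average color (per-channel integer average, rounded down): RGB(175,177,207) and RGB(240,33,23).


Midpoint: each channel = ⌊(C₁+C₂)/2⌋
R: ⌊(175+240)/2⌋ = 207
G: ⌊(177+33)/2⌋ = 105
B: ⌊(207+23)/2⌋ = 115
= RGB(207, 105, 115)


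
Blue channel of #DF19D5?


Color: #DF19D5
R = DF = 223
G = 19 = 25
B = D5 = 213
Blue = 213


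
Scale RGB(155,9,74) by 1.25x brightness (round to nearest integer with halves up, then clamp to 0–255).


Multiply each channel by 1.25, round half up, clamp to [0, 255]
R: 155×1.25 = 193.75 → round → 194
G: 9×1.25 = 11.25 → round → 11
B: 74×1.25 = 92.5 → round → 93
= RGB(194, 11, 93)


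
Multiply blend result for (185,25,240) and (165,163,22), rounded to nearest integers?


Multiply: C = A×B/255, rounded to nearest integer
R: 185×165/255 = 30525/255 ≈ 119.706 → 120
G: 25×163/255 = 4075/255 ≈ 15.980 → 16
B: 240×22/255 = 5280/255 ≈ 20.706 → 21
= RGB(120, 16, 21)


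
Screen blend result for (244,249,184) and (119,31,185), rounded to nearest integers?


Screen: C = 255 - (255-A)×(255-B)/255, rounded to nearest integer
R: 255 - (255-244)×(255-119)/255 = 255 - 1496/255 ≈ 255 - 5.867 = 249.133 → 249
G: 255 - (255-249)×(255-31)/255 = 255 - 1344/255 ≈ 255 - 5.271 = 249.729 → 250
B: 255 - (255-184)×(255-185)/255 = 255 - 4970/255 ≈ 255 - 19.490 = 235.510 → 236
= RGB(249, 250, 236)


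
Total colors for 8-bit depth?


Colors = 2^bits = 2^8
= 256 colors


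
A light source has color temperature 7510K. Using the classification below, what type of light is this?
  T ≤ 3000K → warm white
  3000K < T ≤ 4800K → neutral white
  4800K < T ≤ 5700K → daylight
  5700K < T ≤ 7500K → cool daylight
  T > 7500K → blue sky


Temperature: 7510K
7510K > 7500K → blue sky
Classification: blue sky


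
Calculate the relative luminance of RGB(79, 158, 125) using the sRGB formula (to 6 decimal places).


Linearize each channel (sRGB transfer function): c = v/255; c_lin = c/12.92 if c ≤ 0.04045, else ((c+0.055)/1.055)^2.4
  R: 79/255 ≈ 0.309804 > 0.04045 → ((0.309804+0.055)/1.055)^2.4 ≈ 0.078187
  G: 158/255 ≈ 0.619608 > 0.04045 → ((0.619608+0.055)/1.055)^2.4 ≈ 0.341914
  B: 125/255 ≈ 0.490196 > 0.04045 → ((0.490196+0.055)/1.055)^2.4 ≈ 0.205079
R_lin = 0.078187, G_lin = 0.341914, B_lin = 0.205079
L = 0.2126×R + 0.7152×G + 0.0722×B
L = 0.2126×0.078187 + 0.7152×0.341914 + 0.0722×0.205079
L ≈ 0.275967


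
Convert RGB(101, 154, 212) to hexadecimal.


R = 101 → 65 (hex)
G = 154 → 9A (hex)
B = 212 → D4 (hex)
Hex = #659AD4


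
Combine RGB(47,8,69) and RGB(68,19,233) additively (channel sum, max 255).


Additive: each channel = min(255, C₁+C₂)
R: 47+68 = 115 → 115
G: 8+19 = 27 → 27
B: 69+233 = 302 → 255
= RGB(115, 27, 255)


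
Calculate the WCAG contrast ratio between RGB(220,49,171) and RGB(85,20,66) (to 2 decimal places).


Linearize each sRGB channel c=v/255: c/12.92 if c ≤ 0.04045 else ((c+0.055)/1.055)^2.4
L = 0.2126×R_lin + 0.7152×G_lin + 0.0722×B_lin
Color 1 (220,49,171):
  R=220: 220/255≈0.8627 > 0.04045 → ((0.8627+0.055)/1.055)^2.4 ≈ 0.71569
  G=49: 49/255≈0.1922 > 0.04045 → ((0.1922+0.055)/1.055)^2.4 ≈ 0.03071
  B=171: 171/255≈0.6706 > 0.04045 → ((0.6706+0.055)/1.055)^2.4 ≈ 0.40724
  L1 = 0.2126×0.71569 + 0.7152×0.03071 + 0.0722×0.40724 ≈ 0.20353
Color 2 (85,20,66):
  R=85: 85/255≈0.3333 > 0.04045 → ((0.3333+0.055)/1.055)^2.4 ≈ 0.09084
  G=20: 20/255≈0.0784 > 0.04045 → ((0.0784+0.055)/1.055)^2.4 ≈ 0.00700
  B=66: 66/255≈0.2588 > 0.04045 → ((0.2588+0.055)/1.055)^2.4 ≈ 0.05448
  L2 = 0.2126×0.09084 + 0.7152×0.00700 + 0.0722×0.05448 ≈ 0.02825
Lighter = 0.20353, Darker = 0.02825
Ratio = (L_lighter + 0.05) / (L_darker + 0.05)
Ratio = (0.20353 + 0.05) / (0.02825 + 0.05) = 0.25353 / 0.07825 ≈ 3.2400
Ratio ≈ 3.24:1


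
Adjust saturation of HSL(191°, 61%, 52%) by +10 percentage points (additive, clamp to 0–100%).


Original S = 61%
Adjustment = +10 percentage points
New S = 61 + (10) = 71
Clamp to [0, 100] → 71
= HSL(191°, 71%, 52%)


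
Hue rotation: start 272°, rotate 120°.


New hue = (H + rotation) mod 360
New hue = (272 + 120) mod 360
= 392 mod 360
= 32°


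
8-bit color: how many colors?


Colors = 2^bits = 2^8
= 256 colors


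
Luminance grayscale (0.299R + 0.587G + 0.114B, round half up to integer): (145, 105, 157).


Gray = 0.299×R + 0.587×G + 0.114×B
Gray = 0.299×145 + 0.587×105 + 0.114×157
Gray = 43.355 + 61.635 + 17.898
Gray = 122.888 → round half up → 123
Gray = 123


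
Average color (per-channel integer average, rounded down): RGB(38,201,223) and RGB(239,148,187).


Midpoint: each channel = ⌊(C₁+C₂)/2⌋
R: ⌊(38+239)/2⌋ = 138
G: ⌊(201+148)/2⌋ = 174
B: ⌊(223+187)/2⌋ = 205
= RGB(138, 174, 205)


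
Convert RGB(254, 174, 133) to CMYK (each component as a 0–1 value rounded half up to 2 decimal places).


R'=254/255≈0.9961, G'=174/255≈0.6824, B'=133/255≈0.5216
K = 1 - max(R',G',B') = 1 - 254/255 = 1/255 = 0.00392… → 0.00
(1-R'-K)/(1-K) simplifies to (max-R)/max with max = 254:
C = (254-254)/254 = 0/254 = 0 → 0.00
M = (254-174)/254 = 80/254 = 0.31496… → 0.31
Y = (254-133)/254 = 121/254 = 0.47637… → 0.48
= CMYK(0.00, 0.31, 0.48, 0.00)


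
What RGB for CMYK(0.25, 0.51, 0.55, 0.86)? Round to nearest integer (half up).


R = 255 × (1-C) × (1-K) = 255 × 0.75 × 0.14 = 26.775 → 27
G = 255 × (1-M) × (1-K) = 255 × 0.49 × 0.14 = 17.493 → 17
B = 255 × (1-Y) × (1-K) = 255 × 0.45 × 0.14 = 16.065 → 16
= RGB(27, 17, 16)


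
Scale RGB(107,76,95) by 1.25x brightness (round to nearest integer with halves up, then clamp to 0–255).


Multiply each channel by 1.25, round half up, clamp to [0, 255]
R: 107×1.25 = 133.75 → round → 134
G: 76×1.25 = 95
B: 95×1.25 = 118.75 → round → 119
= RGB(134, 95, 119)


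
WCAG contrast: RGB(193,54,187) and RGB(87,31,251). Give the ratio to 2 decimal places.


Linearize each sRGB channel c=v/255: c/12.92 if c ≤ 0.04045 else ((c+0.055)/1.055)^2.4
L = 0.2126×R_lin + 0.7152×G_lin + 0.0722×B_lin
Color 1 (193,54,187):
  R=193: 193/255≈0.7569 > 0.04045 → ((0.7569+0.055)/1.055)^2.4 ≈ 0.53328
  G=54: 54/255≈0.2118 > 0.04045 → ((0.2118+0.055)/1.055)^2.4 ≈ 0.03689
  B=187: 187/255≈0.7333 > 0.04045 → ((0.7333+0.055)/1.055)^2.4 ≈ 0.49693
  L1 = 0.2126×0.53328 + 0.7152×0.03689 + 0.0722×0.49693 ≈ 0.17564
Color 2 (87,31,251):
  R=87: 87/255≈0.3412 > 0.04045 → ((0.3412+0.055)/1.055)^2.4 ≈ 0.09531
  G=31: 31/255≈0.1216 > 0.04045 → ((0.1216+0.055)/1.055)^2.4 ≈ 0.01370
  B=251: 251/255≈0.9843 > 0.04045 → ((0.9843+0.055)/1.055)^2.4 ≈ 0.96469
  L2 = 0.2126×0.09531 + 0.7152×0.01370 + 0.0722×0.96469 ≈ 0.09971
Lighter = 0.17564, Darker = 0.09971
Ratio = (L_lighter + 0.05) / (L_darker + 0.05)
Ratio = (0.17564 + 0.05) / (0.09971 + 0.05) = 0.22564 / 0.14971 ≈ 1.5071
Ratio ≈ 1.51:1


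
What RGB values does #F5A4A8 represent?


F5 → 245 (R)
A4 → 164 (G)
A8 → 168 (B)
= RGB(245, 164, 168)


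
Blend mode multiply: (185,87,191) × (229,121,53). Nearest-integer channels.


Multiply: C = A×B/255, rounded to nearest integer
R: 185×229/255 = 42365/255 ≈ 166.137 → 166
G: 87×121/255 = 10527/255 ≈ 41.282 → 41
B: 191×53/255 = 10123/255 ≈ 39.698 → 40
= RGB(166, 41, 40)


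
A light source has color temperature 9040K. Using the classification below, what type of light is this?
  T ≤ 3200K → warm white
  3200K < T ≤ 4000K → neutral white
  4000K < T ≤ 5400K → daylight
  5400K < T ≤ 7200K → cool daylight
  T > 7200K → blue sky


Temperature: 9040K
9040K > 7200K → blue sky
Classification: blue sky


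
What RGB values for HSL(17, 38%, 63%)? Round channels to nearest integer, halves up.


H=17°, S=0.38, L=0.63
C = (1-|2L-1|)×S = (1-|0.26|)×0.38 = 0.2812
H' = H/60 = 17/60 ≈ 0.2833; X = C×(1-|H' mod 2 - 1|) ≈ 0.0797
m = L - C/2 = 0.63 - 0.1406 = 0.4894
Sector ⌊H'⌋ = 0 → (R',G',B') = (0.2812, ≈0.0797, 0.0)
RGB = ((R'+m)×255, (G'+m)×255, (B'+m)×255) = (196.503, 145.1137, 124.797)
Round half up → RGB(197, 145, 125)


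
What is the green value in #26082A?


Color: #26082A
R = 26 = 38
G = 08 = 8
B = 2A = 42
Green = 8


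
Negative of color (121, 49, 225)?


Invert: (255-R, 255-G, 255-B)
R: 255-121 = 134
G: 255-49 = 206
B: 255-225 = 30
= RGB(134, 206, 30)


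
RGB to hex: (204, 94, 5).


R = 204 → CC (hex)
G = 94 → 5E (hex)
B = 5 → 05 (hex)
Hex = #CC5E05


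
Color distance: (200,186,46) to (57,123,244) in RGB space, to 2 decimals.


d = √[(R₁-R₂)² + (G₁-G₂)² + (B₁-B₂)²]
d = √[(200-57)² + (186-123)² + (46-244)²]
d = √[20449 + 3969 + 39204]
d = √63622
d ≈ 252.23


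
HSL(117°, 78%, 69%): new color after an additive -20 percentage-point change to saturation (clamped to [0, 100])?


Original S = 78%
Adjustment = -20 percentage points
New S = 78 + (-20) = 58
Clamp to [0, 100] → 58
= HSL(117°, 58%, 69%)


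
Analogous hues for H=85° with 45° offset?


Base hue: 85°
Left analog: (85 - 45) mod 360 = 40°
Right analog: (85 + 45) mod 360 = 130°
Analogous hues = 40° and 130°


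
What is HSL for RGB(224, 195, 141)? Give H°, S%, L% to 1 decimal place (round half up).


Normalize: R'=224/255≈0.8784, G'=195/255≈0.7647, B'=141/255≈0.5529
Max=224/255, Min=141/255, Δ=Max-Min=83/255
L = (Max+Min)/2 = (224+141)/510 = 365/510 = 0.71568… → L = 71.6%
L > 0.5 → S = Δ/(2-Max-Min) = 83/(510-224-141) = 83/145 = 0.57241… → S = 57.2%
(the 1/255 factors cancel in S and H, so raw channel differences can be used)
Max is R' → H = 60 × (((G-B)/Δ) mod 6) = 60 × (((195-141)/83) mod 6)
  54/83 = 0.6506…
  H = 60 × 0.6506… = 39.036…° → H = 39.0°
= HSL(39.0°, 57.2%, 71.6%)


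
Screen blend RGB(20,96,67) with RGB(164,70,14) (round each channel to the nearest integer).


Screen: C = 255 - (255-A)×(255-B)/255, rounded to nearest integer
R: 255 - (255-20)×(255-164)/255 = 255 - 21385/255 ≈ 255 - 83.863 = 171.137 → 171
G: 255 - (255-96)×(255-70)/255 = 255 - 29415/255 ≈ 255 - 115.353 = 139.647 → 140
B: 255 - (255-67)×(255-14)/255 = 255 - 45308/255 ≈ 255 - 177.678 = 77.322 → 77
= RGB(171, 140, 77)


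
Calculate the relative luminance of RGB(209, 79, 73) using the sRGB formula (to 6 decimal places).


Linearize each channel (sRGB transfer function): c = v/255; c_lin = c/12.92 if c ≤ 0.04045, else ((c+0.055)/1.055)^2.4
  R: 209/255 ≈ 0.819608 > 0.04045 → ((0.819608+0.055)/1.055)^2.4 ≈ 0.637597
  G: 79/255 ≈ 0.309804 > 0.04045 → ((0.309804+0.055)/1.055)^2.4 ≈ 0.078187
  B: 73/255 ≈ 0.286275 > 0.04045 → ((0.286275+0.055)/1.055)^2.4 ≈ 0.066626
R_lin = 0.637597, G_lin = 0.078187, B_lin = 0.066626
L = 0.2126×R + 0.7152×G + 0.0722×B
L = 0.2126×0.637597 + 0.7152×0.078187 + 0.0722×0.066626
L ≈ 0.196283


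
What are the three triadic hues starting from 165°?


Triadic: equally spaced at 120° intervals
H1 = 165°
H2 = (165 + 120) mod 360 = 285°
H3 = (165 + 240) mod 360 = 45°
Triadic = 165°, 285°, 45°


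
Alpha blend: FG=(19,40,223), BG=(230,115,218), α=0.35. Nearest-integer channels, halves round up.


C = α×F + (1-α)×B, with 1-α = 0.65
R: 0.35×19 + 0.65×230 = 6.65 + 149.50 = 156.15 → 156
G: 0.35×40 + 0.65×115 = 14.00 + 74.75 = 88.75 → 89
B: 0.35×223 + 0.65×218 = 78.05 + 141.70 = 219.75 → 220
= RGB(156, 89, 220)


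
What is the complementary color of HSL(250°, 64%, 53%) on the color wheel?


Complement = opposite side of color wheel = hue + 180°
H' = (250 + 180) mod 360 = 70°
S and L unchanged.
= HSL(70°, 64%, 53%)


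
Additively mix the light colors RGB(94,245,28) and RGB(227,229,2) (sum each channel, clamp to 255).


Additive: each channel = min(255, C₁+C₂)
R: 94+227 = 321 → 255
G: 245+229 = 474 → 255
B: 28+2 = 30 → 30
= RGB(255, 255, 30)


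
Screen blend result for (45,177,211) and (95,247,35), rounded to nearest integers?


Screen: C = 255 - (255-A)×(255-B)/255, rounded to nearest integer
R: 255 - (255-45)×(255-95)/255 = 255 - 33600/255 ≈ 255 - 131.765 = 123.235 → 123
G: 255 - (255-177)×(255-247)/255 = 255 - 624/255 ≈ 255 - 2.447 = 252.553 → 253
B: 255 - (255-211)×(255-35)/255 = 255 - 9680/255 ≈ 255 - 37.961 = 217.039 → 217
= RGB(123, 253, 217)


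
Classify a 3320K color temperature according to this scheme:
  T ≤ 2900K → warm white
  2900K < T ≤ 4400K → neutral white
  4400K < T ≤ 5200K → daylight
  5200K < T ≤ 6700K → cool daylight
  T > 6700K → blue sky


Temperature: 3320K
2900K < 3320K ≤ 4400K → neutral white
Classification: neutral white


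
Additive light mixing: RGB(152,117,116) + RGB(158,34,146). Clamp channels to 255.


Additive: each channel = min(255, C₁+C₂)
R: 152+158 = 310 → 255
G: 117+34 = 151 → 151
B: 116+146 = 262 → 255
= RGB(255, 151, 255)


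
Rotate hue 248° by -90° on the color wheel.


New hue = (H + rotation) mod 360
New hue = (248 -90) mod 360
= 158 mod 360
= 158°


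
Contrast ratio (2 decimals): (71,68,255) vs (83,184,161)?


Linearize each sRGB channel c=v/255: c/12.92 if c ≤ 0.04045 else ((c+0.055)/1.055)^2.4
L = 0.2126×R_lin + 0.7152×G_lin + 0.0722×B_lin
Color 1 (71,68,255):
  R=71: 71/255≈0.2784 > 0.04045 → ((0.2784+0.055)/1.055)^2.4 ≈ 0.06301
  G=68: 68/255≈0.2667 > 0.04045 → ((0.2667+0.055)/1.055)^2.4 ≈ 0.05781
  B=255: 255/255≈1.0000 > 0.04045 → ((1.0000+0.055)/1.055)^2.4 ≈ 1.00000
  L1 = 0.2126×0.06301 + 0.7152×0.05781 + 0.0722×1.00000 ≈ 0.12694
Color 2 (83,184,161):
  R=83: 83/255≈0.3255 > 0.04045 → ((0.3255+0.055)/1.055)^2.4 ≈ 0.08650
  G=184: 184/255≈0.7216 > 0.04045 → ((0.7216+0.055)/1.055)^2.4 ≈ 0.47932
  B=161: 161/255≈0.6314 > 0.04045 → ((0.6314+0.055)/1.055)^2.4 ≈ 0.35640
  L2 = 0.2126×0.08650 + 0.7152×0.47932 + 0.0722×0.35640 ≈ 0.38693
Lighter = 0.38693, Darker = 0.12694
Ratio = (L_lighter + 0.05) / (L_darker + 0.05)
Ratio = (0.38693 + 0.05) / (0.12694 + 0.05) = 0.43693 / 0.17694 ≈ 2.4694
Ratio ≈ 2.47:1
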